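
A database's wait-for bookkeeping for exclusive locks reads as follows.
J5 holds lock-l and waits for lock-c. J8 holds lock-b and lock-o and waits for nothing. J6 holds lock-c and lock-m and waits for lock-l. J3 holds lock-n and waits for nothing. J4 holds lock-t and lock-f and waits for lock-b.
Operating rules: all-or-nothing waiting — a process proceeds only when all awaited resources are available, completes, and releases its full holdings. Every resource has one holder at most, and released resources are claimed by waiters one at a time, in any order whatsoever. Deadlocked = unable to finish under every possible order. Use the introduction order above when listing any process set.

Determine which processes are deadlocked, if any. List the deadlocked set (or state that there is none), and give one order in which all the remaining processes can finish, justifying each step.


Deadlocked set: J5 and J6.
Key observation: the wait chain closes on itself along J5 -> J6 -> J5; no other process is dragged down with it.
The rest can finish in the order J8, J4, J3.
Walking it through:
  J8: no waits; runs immediately, freeing lock-b and lock-o
  run J4 (all its waits — lock-b — are resolved); releases lock-t and lock-f
  J3: no waits; runs immediately, freeing lock-n


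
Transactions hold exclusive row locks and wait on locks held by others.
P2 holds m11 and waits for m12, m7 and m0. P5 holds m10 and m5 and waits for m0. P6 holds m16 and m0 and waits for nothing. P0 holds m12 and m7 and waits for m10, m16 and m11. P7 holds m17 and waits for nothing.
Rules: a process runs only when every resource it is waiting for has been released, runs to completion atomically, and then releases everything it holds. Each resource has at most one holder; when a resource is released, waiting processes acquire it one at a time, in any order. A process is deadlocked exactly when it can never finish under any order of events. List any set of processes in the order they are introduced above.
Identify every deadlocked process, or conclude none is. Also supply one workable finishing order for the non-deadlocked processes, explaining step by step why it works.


The deadlocked set is P2 and P0.
Key observation: along P2 -> P0 -> P2, each member waits on what the next one holds — a deadlock; no other process is dragged down with it.
A valid finishing order for the others: P6, P5, P7.
Verifying each step:
  P6: no waits; runs immediately, freeing m16 and m0
  run P5 (all its waits — m0 — are resolved); releases m10 and m5
  P7: no waits; runs immediately, freeing m17


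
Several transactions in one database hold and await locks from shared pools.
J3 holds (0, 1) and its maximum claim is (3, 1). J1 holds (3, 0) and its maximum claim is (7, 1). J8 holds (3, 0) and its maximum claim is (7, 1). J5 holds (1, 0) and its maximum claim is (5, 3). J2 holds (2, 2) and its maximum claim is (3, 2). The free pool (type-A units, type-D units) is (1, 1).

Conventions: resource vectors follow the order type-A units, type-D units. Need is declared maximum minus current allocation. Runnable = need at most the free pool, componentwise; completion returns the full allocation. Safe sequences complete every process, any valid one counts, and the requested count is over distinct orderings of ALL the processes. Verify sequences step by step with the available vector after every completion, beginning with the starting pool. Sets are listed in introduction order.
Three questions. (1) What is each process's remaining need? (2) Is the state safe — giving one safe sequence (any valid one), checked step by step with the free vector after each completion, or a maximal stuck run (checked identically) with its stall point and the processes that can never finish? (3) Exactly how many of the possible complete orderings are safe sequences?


(1) Remaining need (order type-A units, type-D units):
  J3: (3, 0)
  J1: (4, 1)
  J8: (4, 1)
  J5: (4, 3)
  J2: (1, 0)
(2) UNSAFE.
Key observation: even finishing J2, J3 leaves just (3, 4) free — too little type-A units for any of the remaining processes.
A maximal execution: J2, J3 — then nothing else fits. Check, step by step:
  pool = (1, 1)
  J2 needs (1, 0) <= (1, 1) -> finishes; pool += (2, 2) = (3, 3)
  J3 needs (3, 0) <= (3, 3) -> finishes; pool += (0, 1) = (3, 4)
  blocked: J1 wants (4, 1), pool (3, 4) — not enough type-A units
  blocked: J8 wants (4, 1), pool (3, 4) — not enough type-A units
  blocked: J5 wants (4, 3), pool (3, 4) — not enough type-A units
Never able to finish: J1, J8 and J5.
(3) Exactly 0 of the possible complete orderings are safe sequences.


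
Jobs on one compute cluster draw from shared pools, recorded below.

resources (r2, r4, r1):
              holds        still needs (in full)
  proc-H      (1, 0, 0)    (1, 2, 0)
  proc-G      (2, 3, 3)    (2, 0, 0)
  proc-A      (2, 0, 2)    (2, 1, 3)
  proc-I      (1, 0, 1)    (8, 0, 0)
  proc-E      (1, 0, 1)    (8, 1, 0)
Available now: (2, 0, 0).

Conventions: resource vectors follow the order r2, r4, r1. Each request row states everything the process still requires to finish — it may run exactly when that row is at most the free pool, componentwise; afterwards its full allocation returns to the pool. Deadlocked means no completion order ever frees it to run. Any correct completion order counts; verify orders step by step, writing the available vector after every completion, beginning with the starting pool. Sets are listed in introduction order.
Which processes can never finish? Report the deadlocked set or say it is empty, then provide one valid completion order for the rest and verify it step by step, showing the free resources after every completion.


Deadlocked: proc-I and proc-E.
Key observation: r2 is the bottleneck — with proc-G, proc-H, proc-A done the pool holds (7, 3, 5), short of every remaining need.
One completion order for the rest: proc-G, proc-H, proc-A. Step-by-step check:
  pool = (2, 0, 0)
  run proc-G (needs (2, 0, 0), free (2, 0, 0)); after release of (2, 3, 3) the pool is (4, 3, 3)
  run proc-H (needs (1, 2, 0), free (4, 3, 3)); after release of (1, 0, 0) the pool is (5, 3, 3)
  run proc-A (needs (2, 1, 3), free (5, 3, 3)); after release of (2, 0, 2) the pool is (7, 3, 5)
The stuck group stays short no matter what:
  blocked: proc-I wants (8, 0, 0), pool (7, 3, 5) — not enough r2
  blocked: proc-E wants (8, 1, 0), pool (7, 3, 5) — not enough r2


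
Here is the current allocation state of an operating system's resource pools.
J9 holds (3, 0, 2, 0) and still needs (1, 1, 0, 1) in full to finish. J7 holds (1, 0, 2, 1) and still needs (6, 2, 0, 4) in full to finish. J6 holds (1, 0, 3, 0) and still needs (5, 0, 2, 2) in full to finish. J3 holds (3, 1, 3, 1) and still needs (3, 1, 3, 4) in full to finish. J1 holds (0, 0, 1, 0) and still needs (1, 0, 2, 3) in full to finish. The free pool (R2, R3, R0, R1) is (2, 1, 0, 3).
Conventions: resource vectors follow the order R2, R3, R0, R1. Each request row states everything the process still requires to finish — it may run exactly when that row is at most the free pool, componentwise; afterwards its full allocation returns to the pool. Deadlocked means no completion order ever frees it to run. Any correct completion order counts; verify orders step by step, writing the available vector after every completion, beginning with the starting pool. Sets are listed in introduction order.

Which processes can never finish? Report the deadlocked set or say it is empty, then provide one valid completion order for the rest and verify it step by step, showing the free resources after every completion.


The deadlocked set is J7 and J3.
Key observation: the wall is R1: completing J9, J6, J1 brings the pool only to (6, 1, 6, 3), and all the rest need more.
The rest can finish in the order J9, J6, J1. Walking it through:
  pool = (2, 1, 0, 3)
  J9 needs (1, 1, 0, 1) <= (2, 1, 0, 3) -> finishes; pool += (3, 0, 2, 0) = (5, 1, 2, 3)
  J6 needs (5, 0, 2, 2) <= (5, 1, 2, 3) -> finishes; pool += (1, 0, 3, 0) = (6, 1, 5, 3)
  J1 needs (1, 0, 2, 3) <= (6, 1, 5, 3) -> finishes; pool += (0, 0, 1, 0) = (6, 1, 6, 3)
None of the blocked processes ever fits:
  J7 cannot run: need (6, 2, 0, 4) vs free (6, 1, 6, 3) (insufficient R3 and R1)
  J3 cannot run: need (3, 1, 3, 4) vs free (6, 1, 6, 3) (insufficient R1)


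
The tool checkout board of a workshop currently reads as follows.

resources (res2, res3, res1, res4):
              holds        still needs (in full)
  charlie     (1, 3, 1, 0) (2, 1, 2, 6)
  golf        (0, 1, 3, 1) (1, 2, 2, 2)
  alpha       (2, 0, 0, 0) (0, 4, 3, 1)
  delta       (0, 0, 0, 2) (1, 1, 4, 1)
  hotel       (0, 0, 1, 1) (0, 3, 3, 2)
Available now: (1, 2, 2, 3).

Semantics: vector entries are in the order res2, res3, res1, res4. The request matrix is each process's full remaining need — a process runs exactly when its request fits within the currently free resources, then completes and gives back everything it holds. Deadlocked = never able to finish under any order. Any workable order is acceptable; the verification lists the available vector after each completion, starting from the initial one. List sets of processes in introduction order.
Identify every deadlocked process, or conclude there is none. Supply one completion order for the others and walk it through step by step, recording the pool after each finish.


The deadlocked set is charlie and alpha.
Key observation: after golf, hotel, delta the pool peaks at (1, 3, 6, 7), and each blocked process is short somewhere: charlie on res2; alpha on res3.
One completion order for the rest: golf, hotel, delta. Verifying each step:
  pool = (1, 2, 2, 3)
  run golf (needs (1, 2, 2, 2), free (1, 2, 2, 3)); after release of (0, 1, 3, 1) the pool is (1, 3, 5, 4)
  run hotel (needs (0, 3, 3, 2), free (1, 3, 5, 4)); after release of (0, 0, 1, 1) the pool is (1, 3, 6, 5)
  run delta (needs (1, 1, 4, 1), free (1, 3, 6, 5)); after release of (0, 0, 0, 2) the pool is (1, 3, 6, 7)
The stuck group stays short no matter what:
  charlie still needs (2, 1, 2, 6) but only (1, 3, 6, 7) is free — short on res2
  alpha still needs (0, 4, 3, 1) but only (1, 3, 6, 7) is free — short on res3


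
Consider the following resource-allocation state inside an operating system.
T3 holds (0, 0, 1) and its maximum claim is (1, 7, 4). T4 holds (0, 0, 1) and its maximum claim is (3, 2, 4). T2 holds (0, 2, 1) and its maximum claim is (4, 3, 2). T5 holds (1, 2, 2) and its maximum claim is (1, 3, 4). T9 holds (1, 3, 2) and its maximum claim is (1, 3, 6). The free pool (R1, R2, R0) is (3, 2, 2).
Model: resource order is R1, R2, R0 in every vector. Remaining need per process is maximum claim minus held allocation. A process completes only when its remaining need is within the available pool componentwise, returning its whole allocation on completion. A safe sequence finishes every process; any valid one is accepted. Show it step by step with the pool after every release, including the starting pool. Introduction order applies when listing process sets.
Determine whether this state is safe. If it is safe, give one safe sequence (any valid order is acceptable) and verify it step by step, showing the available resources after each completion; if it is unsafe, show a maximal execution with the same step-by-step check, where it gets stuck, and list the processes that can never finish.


SAFE — a valid safe sequence is T5, T2, T4, T9, T3.
Key observation: T5 marks the first exact bind of the order: its need (0, 1, 2) fits the free (3, 2, 2) with zero slack on a requested resource.
Step-by-step check:
  pool = (3, 2, 2)
  T5 needs (0, 1, 2) <= (3, 2, 2) -> finishes; pool += (1, 2, 2) = (4, 4, 4)
  T2 needs (4, 1, 1) <= (4, 4, 4) -> finishes; pool += (0, 2, 1) = (4, 6, 5)
  T4 needs (3, 2, 3) <= (4, 6, 5) -> finishes; pool += (0, 0, 1) = (4, 6, 6)
  T9 needs (0, 0, 4) <= (4, 6, 6) -> finishes; pool += (1, 3, 2) = (5, 9, 8)
  T3 needs (1, 7, 3) <= (5, 9, 8) -> finishes; pool += (0, 0, 1) = (5, 9, 9)


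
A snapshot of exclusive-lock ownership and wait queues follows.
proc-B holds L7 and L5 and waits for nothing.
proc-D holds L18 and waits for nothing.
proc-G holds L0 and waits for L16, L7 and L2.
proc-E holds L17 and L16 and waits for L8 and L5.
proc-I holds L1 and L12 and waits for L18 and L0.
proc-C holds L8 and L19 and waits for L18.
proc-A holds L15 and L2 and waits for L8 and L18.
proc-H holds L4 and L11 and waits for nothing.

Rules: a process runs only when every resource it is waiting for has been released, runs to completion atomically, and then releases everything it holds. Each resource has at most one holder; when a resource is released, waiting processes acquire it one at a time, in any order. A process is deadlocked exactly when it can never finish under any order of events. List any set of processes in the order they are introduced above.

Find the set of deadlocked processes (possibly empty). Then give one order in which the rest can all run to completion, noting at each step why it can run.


Nothing here is deadlocked.
Key observation: no waiting chain loops back on itself — every chain ends at a process that waits on nothing, so everyone eventually runs.
The rest can finish in the order proc-B, proc-H, proc-D, proc-C, proc-E, proc-A, proc-G, proc-I.
Step-by-step check:
  proc-B: no waits; runs immediately, freeing L7 and L5
  proc-H: no waits; runs immediately, freeing L4 and L11
  proc-D: no waits; runs immediately, freeing L18
  proc-C waits on L18 — all released -> runs and releases L8 and L19
  proc-E waits on L8 and L5 — all released -> runs and releases L17 and L16
  proc-A waits on L8 and L18 — all released -> runs and releases L15 and L2
  proc-G waits on L16, L7 and L2 — all released -> runs and releases L0
  proc-I waits on L18 and L0 — all released -> runs and releases L1 and L12


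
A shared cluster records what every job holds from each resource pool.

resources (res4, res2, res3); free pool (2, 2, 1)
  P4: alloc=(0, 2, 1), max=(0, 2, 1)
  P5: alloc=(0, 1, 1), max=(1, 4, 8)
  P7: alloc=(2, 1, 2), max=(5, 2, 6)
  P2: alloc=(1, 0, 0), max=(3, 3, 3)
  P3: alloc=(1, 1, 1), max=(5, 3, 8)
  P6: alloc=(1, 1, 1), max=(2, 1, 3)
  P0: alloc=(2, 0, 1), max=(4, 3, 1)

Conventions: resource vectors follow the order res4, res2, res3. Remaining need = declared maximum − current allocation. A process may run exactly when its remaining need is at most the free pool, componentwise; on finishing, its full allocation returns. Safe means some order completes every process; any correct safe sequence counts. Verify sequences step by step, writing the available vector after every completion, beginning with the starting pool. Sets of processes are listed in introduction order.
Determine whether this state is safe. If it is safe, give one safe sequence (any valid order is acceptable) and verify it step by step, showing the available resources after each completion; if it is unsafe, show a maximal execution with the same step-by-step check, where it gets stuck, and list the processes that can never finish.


UNSAFE.
Key observation: after P4, P0, P6, P7, P2 complete, (8, 6, 6) is the best the pool ever gets, yet each leftover process wants more res3.
The run P4, P0, P6, P7, P2 cannot be extended any further. Step-by-step check:
  pool = (2, 2, 1)
  P4 needs (0, 0, 0) <= (2, 2, 1) -> finishes; pool += (0, 2, 1) = (2, 4, 2)
  P0 needs (2, 3, 0) <= (2, 4, 2) -> finishes; pool += (2, 0, 1) = (4, 4, 3)
  P6 needs (1, 0, 2) <= (4, 4, 3) -> finishes; pool += (1, 1, 1) = (5, 5, 4)
  P7 needs (3, 1, 4) <= (5, 5, 4) -> finishes; pool += (2, 1, 2) = (7, 6, 6)
  P2 needs (2, 3, 3) <= (7, 6, 6) -> finishes; pool += (1, 0, 0) = (8, 6, 6)
  P5 still needs (1, 3, 7) but only (8, 6, 6) is free — short on res3
  P3 still needs (4, 2, 7) but only (8, 6, 6) is free — short on res3
Processes that can never finish: P5 and P3.


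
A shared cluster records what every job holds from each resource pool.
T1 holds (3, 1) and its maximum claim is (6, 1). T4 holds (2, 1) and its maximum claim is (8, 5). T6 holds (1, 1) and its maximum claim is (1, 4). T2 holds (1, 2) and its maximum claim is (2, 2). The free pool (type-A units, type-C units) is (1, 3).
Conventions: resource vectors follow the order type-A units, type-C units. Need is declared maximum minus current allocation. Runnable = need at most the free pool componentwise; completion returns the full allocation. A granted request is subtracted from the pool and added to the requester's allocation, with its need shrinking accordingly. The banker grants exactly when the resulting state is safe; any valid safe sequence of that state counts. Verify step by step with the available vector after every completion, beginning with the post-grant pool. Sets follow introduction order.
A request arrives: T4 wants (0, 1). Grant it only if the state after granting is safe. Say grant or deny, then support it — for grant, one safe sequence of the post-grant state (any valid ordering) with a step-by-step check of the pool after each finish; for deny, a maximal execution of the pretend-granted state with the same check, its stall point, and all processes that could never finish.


GRANT: granting preserves safety; a valid post-grant sequence is T2, T6, T1, T4.
Key observation: granting shrinks the pool to (1, 2), yet T2 still fits and the chain goes through.
Verifying the post-grant state step by step:
  pool = (1, 2)
  run T2 (needs (1, 0), free (1, 2)); after release of (1, 2) the pool is (2, 4)
  run T6 (needs (0, 3), free (2, 4)); after release of (1, 1) the pool is (3, 5)
  run T1 (needs (3, 0), free (3, 5)); after release of (3, 1) the pool is (6, 6)
  run T4 (needs (6, 3), free (6, 6)); after release of (2, 2) the pool is (8, 8)


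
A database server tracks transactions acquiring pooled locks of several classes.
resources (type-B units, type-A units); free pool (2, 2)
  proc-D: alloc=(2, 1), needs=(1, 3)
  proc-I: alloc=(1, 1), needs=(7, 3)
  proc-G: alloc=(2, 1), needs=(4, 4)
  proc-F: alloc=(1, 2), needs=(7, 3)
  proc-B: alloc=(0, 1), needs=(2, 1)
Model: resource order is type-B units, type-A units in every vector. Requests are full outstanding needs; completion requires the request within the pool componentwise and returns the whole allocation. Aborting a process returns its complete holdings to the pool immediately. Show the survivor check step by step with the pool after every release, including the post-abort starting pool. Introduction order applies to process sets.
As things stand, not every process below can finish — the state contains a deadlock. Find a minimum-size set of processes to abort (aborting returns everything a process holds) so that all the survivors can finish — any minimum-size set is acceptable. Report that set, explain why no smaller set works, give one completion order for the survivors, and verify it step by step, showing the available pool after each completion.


The answer: abort proc-I.
Key observation: no ordering could ever have run proc-F before the abort of proc-I; with (1, 1) back in the pool it fits at step 4.
Minimality: the empty abort set fails — the state is deadlocked as it stands.
The survivors complete as proc-B, proc-D, proc-G, proc-F. Walking it through (starting from the post-abort pool):
  pool = (3, 3)
  proc-B: need (2, 1) fits (3, 3); releases (0, 1), pool now (3, 4)
  proc-D: need (1, 3) fits (3, 4); releases (2, 1), pool now (5, 5)
  proc-G: need (4, 4) fits (5, 5); releases (2, 1), pool now (7, 6)
  proc-F: need (7, 3) fits (7, 6); releases (1, 2), pool now (8, 8)


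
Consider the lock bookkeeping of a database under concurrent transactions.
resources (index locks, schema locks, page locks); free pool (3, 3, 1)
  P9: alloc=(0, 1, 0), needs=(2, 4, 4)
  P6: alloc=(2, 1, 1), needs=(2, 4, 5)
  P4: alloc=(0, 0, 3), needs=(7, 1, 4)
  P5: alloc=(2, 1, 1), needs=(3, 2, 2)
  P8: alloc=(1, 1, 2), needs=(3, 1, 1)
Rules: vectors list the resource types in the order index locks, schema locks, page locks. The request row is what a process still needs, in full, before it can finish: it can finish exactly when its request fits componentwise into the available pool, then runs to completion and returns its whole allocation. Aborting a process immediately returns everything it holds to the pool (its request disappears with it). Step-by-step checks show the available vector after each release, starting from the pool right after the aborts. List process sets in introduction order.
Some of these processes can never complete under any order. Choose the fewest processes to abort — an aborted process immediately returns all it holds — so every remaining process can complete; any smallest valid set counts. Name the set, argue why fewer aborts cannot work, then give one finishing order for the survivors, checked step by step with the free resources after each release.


Minimum abort set: P4.
Key observation: the deadlocked P6 becomes finishable only because P4 released (0, 0, 3); it completes at step 3 below.
No smaller set exists: with zero aborts the deadlock remains.
The survivors complete as P5, P9, P6, P8. Verifying each step (starting from the post-abort pool):
  pool = (3, 3, 4)
  run P5 (needs (3, 2, 2), free (3, 3, 4)); after release of (2, 1, 1) the pool is (5, 4, 5)
  run P9 (needs (2, 4, 4), free (5, 4, 5)); after release of (0, 1, 0) the pool is (5, 5, 5)
  run P6 (needs (2, 4, 5), free (5, 5, 5)); after release of (2, 1, 1) the pool is (7, 6, 6)
  run P8 (needs (3, 1, 1), free (7, 6, 6)); after release of (1, 1, 2) the pool is (8, 7, 8)


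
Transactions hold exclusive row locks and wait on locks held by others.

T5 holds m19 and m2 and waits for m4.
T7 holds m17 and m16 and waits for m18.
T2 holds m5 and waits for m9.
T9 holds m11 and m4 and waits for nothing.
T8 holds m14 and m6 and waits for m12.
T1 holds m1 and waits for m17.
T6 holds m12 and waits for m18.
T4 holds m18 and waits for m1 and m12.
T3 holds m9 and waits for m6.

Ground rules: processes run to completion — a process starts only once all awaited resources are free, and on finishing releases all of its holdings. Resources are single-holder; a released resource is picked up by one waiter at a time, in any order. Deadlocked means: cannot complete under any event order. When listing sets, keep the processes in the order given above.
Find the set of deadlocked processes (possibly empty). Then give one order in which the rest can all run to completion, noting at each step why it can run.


Deadlocked set: T7, T2, T8, T1, T6, T4 and T3.
Key observation: the wait chain closes on itself along T7 -> T4 -> T1 -> T7; T6 is caught in further circular waits and T2, T8 and T3 wait into the deadlock from upstream.
One completion order for the rest: T9, T5.
Check, step by step:
  run T9 (it waits on nothing); releases m11 and m4
  T5 waits on m4 — all released -> runs and releases m19 and m2


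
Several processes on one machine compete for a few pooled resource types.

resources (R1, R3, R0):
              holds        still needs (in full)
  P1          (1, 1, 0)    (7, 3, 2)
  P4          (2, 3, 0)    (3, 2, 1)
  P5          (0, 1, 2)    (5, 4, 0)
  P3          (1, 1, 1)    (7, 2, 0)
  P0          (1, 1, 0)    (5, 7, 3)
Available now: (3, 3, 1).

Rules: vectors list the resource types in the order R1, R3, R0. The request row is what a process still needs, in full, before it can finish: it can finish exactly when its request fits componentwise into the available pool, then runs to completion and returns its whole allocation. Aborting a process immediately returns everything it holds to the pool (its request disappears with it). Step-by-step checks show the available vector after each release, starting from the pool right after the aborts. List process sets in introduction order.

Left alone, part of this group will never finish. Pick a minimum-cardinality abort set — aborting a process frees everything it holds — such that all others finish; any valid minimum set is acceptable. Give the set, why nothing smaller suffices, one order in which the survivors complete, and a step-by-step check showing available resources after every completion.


The answer: abort P3.
Key observation: aborting P3 returns (1, 1, 1), and P1 — hopeless before — runs at step 4 with the returned capacity in the pool.
Minimality: the empty abort set fails — the state is deadlocked as it stands.
Survivors finish in the order: P4, P5, P0, P1. Verifying each step (pool after the aborts first):
  pool = (4, 4, 2)
  P4 needs (3, 2, 1) <= (4, 4, 2) -> finishes; pool += (2, 3, 0) = (6, 7, 2)
  P5 needs (5, 4, 0) <= (6, 7, 2) -> finishes; pool += (0, 1, 2) = (6, 8, 4)
  P0 needs (5, 7, 3) <= (6, 8, 4) -> finishes; pool += (1, 1, 0) = (7, 9, 4)
  P1 needs (7, 3, 2) <= (7, 9, 4) -> finishes; pool += (1, 1, 0) = (8, 10, 4)


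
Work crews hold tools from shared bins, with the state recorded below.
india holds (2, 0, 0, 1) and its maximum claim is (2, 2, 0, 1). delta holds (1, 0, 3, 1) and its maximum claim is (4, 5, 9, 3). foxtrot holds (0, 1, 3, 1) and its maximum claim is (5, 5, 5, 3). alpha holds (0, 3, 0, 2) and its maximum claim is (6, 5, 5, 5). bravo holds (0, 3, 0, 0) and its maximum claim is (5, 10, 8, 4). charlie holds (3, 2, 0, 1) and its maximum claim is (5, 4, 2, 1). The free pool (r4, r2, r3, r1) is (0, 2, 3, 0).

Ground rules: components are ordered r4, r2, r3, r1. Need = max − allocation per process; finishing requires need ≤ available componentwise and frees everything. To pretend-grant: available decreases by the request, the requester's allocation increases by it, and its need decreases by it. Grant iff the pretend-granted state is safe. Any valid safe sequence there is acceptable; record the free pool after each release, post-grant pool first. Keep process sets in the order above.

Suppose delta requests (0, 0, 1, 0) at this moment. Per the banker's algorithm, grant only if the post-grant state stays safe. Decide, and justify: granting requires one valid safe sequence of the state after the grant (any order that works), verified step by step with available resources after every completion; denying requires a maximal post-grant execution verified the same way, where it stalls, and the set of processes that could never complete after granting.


GRANT. The post-grant state is safe; one safe sequence: india, charlie, foxtrot, delta, alpha, bravo.
Key observation: after the grant the pool drops to (0, 2, 2, 0), which still lets india finish first and unwind the rest.
Check on the post-grant state, step by step:
  pool = (0, 2, 2, 0)
  india needs (0, 2, 0, 0) <= (0, 2, 2, 0) -> finishes; pool += (2, 0, 0, 1) = (2, 2, 2, 1)
  charlie needs (2, 2, 2, 0) <= (2, 2, 2, 1) -> finishes; pool += (3, 2, 0, 1) = (5, 4, 2, 2)
  foxtrot needs (5, 4, 2, 2) <= (5, 4, 2, 2) -> finishes; pool += (0, 1, 3, 1) = (5, 5, 5, 3)
  delta needs (3, 5, 5, 2) <= (5, 5, 5, 3) -> finishes; pool += (1, 0, 4, 1) = (6, 5, 9, 4)
  alpha needs (6, 2, 5, 3) <= (6, 5, 9, 4) -> finishes; pool += (0, 3, 0, 2) = (6, 8, 9, 6)
  bravo needs (5, 7, 8, 4) <= (6, 8, 9, 6) -> finishes; pool += (0, 3, 0, 0) = (6, 11, 9, 6)


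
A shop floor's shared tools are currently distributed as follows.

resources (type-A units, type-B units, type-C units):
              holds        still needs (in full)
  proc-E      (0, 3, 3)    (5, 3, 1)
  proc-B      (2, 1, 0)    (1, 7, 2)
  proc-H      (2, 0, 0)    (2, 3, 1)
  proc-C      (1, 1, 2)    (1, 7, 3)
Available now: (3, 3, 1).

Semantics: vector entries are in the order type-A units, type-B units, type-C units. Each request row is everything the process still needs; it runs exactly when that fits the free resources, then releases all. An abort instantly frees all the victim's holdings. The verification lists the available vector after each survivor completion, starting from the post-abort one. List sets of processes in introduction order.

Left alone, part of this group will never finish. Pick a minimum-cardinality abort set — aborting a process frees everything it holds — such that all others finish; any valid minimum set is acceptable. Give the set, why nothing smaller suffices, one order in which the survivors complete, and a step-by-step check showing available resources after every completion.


Minimum abort set: proc-C.
Key observation: no ordering could ever have run proc-B before the abort of proc-C; with (1, 1, 2) back in the pool it fits at step 3.
Why nothing smaller works: aborting no one leaves the state deadlocked as given.
One survivor order: proc-H, proc-E, proc-B. Verifying each step (post-abort pool first):
  pool = (4, 4, 3)
  run proc-H (needs (2, 3, 1), free (4, 4, 3)); after release of (2, 0, 0) the pool is (6, 4, 3)
  run proc-E (needs (5, 3, 1), free (6, 4, 3)); after release of (0, 3, 3) the pool is (6, 7, 6)
  run proc-B (needs (1, 7, 2), free (6, 7, 6)); after release of (2, 1, 0) the pool is (8, 8, 6)


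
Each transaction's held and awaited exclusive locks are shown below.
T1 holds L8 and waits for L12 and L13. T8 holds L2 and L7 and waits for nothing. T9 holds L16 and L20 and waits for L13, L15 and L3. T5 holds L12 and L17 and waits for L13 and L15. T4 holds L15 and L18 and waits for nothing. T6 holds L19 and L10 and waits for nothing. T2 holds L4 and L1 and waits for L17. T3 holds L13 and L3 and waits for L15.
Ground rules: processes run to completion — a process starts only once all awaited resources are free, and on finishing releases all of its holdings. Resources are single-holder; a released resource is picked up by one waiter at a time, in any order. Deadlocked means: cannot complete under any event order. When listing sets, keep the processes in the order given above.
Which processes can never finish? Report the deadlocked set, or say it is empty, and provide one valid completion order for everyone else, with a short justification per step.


The deadlocked set is empty.
Key observation: no waiting chain loops back on itself — every chain ends at a process that waits on nothing, so everyone eventually runs.
A valid finishing order for the others: T6, T4, T8, T3, T5, T1, T9, T2.
Check, step by step:
  run T6 (it waits on nothing); releases L19 and L10
  run T4 (it waits on nothing); releases L15 and L18
  run T8 (it waits on nothing); releases L2 and L7
  T3 waits on L15 — all released -> runs and releases L13 and L3
  T5 waits on L13 and L15 — all released -> runs and releases L12 and L17
  T1 waits on L12 and L13 — all released -> runs and releases L8
  T9 waits on L13, L15 and L3 — all released -> runs and releases L16 and L20
  T2 waits on L17 — all released -> runs and releases L4 and L1


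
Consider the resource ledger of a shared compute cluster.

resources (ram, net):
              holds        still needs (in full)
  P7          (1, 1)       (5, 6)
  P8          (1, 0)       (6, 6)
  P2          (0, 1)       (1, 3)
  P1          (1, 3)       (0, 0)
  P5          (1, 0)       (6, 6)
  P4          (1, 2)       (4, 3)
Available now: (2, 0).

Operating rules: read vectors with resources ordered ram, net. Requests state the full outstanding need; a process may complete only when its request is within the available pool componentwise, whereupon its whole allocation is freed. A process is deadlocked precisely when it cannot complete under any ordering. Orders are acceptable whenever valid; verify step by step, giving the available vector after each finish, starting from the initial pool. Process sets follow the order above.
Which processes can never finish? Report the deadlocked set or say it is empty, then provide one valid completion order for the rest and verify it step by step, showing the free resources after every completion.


The deadlocked set is P7, P8, P5 and P4.
Key observation: once P1, P2 finish, the pool peaks at (3, 4) — and every remaining process still needs more ram than that.
A valid finishing order for the others: P1, P2. Verifying each step:
  pool = (2, 0)
  run P1 (needs (0, 0), free (2, 0)); after release of (1, 3) the pool is (3, 3)
  run P2 (needs (1, 3), free (3, 3)); after release of (0, 1) the pool is (3, 4)
The blocked processes can never fit:
  P7 cannot run: need (5, 6) vs free (3, 4) (insufficient ram and net)
  P8 cannot run: need (6, 6) vs free (3, 4) (insufficient ram and net)
  P5 cannot run: need (6, 6) vs free (3, 4) (insufficient ram and net)
  P4 cannot run: need (4, 3) vs free (3, 4) (insufficient ram)


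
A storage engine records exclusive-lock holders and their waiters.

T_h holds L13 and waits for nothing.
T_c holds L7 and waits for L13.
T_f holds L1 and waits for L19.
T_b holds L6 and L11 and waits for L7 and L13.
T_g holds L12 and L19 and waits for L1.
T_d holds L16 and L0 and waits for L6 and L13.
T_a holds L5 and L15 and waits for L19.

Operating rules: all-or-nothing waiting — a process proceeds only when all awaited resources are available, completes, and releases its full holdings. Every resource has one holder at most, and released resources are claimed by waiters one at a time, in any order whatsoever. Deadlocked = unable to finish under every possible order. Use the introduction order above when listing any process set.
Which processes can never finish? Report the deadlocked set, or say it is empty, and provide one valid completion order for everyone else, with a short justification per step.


The deadlocked set is T_f, T_g and T_a.
Key observation: the loop T_f -> T_g -> T_f blocks itself forever; T_a waits into the deadlock from upstream.
One completion order for the rest: T_h, T_c, T_b, T_d.
Verifying each step:
  T_h waits on nothing -> runs at once and releases L13
  run T_c (all its waits — L13 — are resolved); releases L7
  run T_b (all its waits — L7 and L13 — are resolved); releases L6 and L11
  run T_d (all its waits — L6 and L13 — are resolved); releases L16 and L0


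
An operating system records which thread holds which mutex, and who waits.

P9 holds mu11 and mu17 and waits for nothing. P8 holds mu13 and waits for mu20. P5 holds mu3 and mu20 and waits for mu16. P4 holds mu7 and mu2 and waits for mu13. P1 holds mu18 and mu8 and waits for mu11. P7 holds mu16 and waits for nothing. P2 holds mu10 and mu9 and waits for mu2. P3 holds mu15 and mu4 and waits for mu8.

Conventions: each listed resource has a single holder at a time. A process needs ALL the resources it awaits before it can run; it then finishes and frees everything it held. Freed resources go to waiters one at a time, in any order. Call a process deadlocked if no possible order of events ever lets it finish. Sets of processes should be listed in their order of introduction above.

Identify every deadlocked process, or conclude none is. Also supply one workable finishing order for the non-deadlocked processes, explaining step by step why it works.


The deadlocked set is empty.
Key observation: the waits form no ring: some process can always run, and its releases unblock the others one by one.
A valid finishing order for the others: P7, P5, P9, P1, P8, P4, P3, P2.
Step-by-step check:
  run P7 (it waits on nothing); releases mu16
  P5: everything it awaited (mu16) is free; runs, freeing mu3 and mu20
  run P9 (it waits on nothing); releases mu11 and mu17
  P1: everything it awaited (mu11) is free; runs, freeing mu18 and mu8
  P8: everything it awaited (mu20) is free; runs, freeing mu13
  P4: everything it awaited (mu13) is free; runs, freeing mu7 and mu2
  P3: everything it awaited (mu8) is free; runs, freeing mu15 and mu4
  P2: everything it awaited (mu2) is free; runs, freeing mu10 and mu9


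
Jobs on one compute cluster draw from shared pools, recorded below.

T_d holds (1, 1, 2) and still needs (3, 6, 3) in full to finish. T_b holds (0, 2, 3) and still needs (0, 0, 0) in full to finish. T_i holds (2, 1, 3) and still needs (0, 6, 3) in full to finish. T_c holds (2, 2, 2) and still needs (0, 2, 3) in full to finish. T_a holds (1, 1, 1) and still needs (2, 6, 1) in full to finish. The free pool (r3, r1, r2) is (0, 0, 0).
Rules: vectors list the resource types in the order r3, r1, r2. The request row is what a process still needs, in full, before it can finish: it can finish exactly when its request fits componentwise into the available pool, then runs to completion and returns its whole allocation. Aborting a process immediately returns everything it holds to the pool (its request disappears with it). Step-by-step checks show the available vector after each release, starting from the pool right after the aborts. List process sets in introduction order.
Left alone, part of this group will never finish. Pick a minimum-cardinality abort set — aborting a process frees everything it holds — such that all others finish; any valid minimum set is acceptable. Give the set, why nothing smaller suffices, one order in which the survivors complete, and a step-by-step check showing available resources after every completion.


Minimum abort set: T_d and T_a.
Key observation: no ordering could ever have run T_i before the abort of T_d and T_a; with (2, 2, 3) back in the pool it fits at step 3.
No one abort is enough; case by case: T_d alone leaves T_i blocked (short on r1); T_b alone leaves T_d blocked (short on r3 and r1); T_i alone leaves T_d blocked (short on r1); T_c alone leaves T_d blocked (short on r3 and r1); T_a alone leaves T_d blocked (short on r1).
Survivors finish in the order: T_b, T_c, T_i. Step-by-step check (pool after the aborts first):
  pool = (2, 2, 3)
  T_b: need (0, 0, 0) fits (2, 2, 3); releases (0, 2, 3), pool now (2, 4, 6)
  T_c: need (0, 2, 3) fits (2, 4, 6); releases (2, 2, 2), pool now (4, 6, 8)
  T_i: need (0, 6, 3) fits (4, 6, 8); releases (2, 1, 3), pool now (6, 7, 11)


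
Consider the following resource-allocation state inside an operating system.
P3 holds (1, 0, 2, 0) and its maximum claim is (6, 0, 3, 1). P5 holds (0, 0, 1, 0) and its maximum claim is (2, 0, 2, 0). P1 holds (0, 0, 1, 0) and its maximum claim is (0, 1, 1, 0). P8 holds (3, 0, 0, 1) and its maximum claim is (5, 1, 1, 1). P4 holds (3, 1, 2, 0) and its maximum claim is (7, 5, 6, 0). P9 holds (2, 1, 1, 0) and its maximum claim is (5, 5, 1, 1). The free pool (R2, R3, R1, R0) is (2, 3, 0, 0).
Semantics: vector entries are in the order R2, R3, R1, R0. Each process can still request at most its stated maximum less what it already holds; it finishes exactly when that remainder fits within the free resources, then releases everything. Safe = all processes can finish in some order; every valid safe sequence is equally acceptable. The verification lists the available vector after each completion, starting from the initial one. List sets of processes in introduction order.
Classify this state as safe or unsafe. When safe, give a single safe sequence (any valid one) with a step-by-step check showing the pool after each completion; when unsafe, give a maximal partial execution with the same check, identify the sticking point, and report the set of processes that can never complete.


UNSAFE — no complete ordering exists.
Key observation: the pool after P1, P8, P5, P3 is (6, 3, 4, 1); every surviving request exceeds it in R3, so progress ends there.
Going as far as possible: P1, P8, P5, P3; after that, nothing fits. Check, step by step:
  pool = (2, 3, 0, 0)
  P1: need (0, 1, 0, 0) fits (2, 3, 0, 0); releases (0, 0, 1, 0), pool now (2, 3, 1, 0)
  P8: need (2, 1, 1, 0) fits (2, 3, 1, 0); releases (3, 0, 0, 1), pool now (5, 3, 1, 1)
  P5: need (2, 0, 1, 0) fits (5, 3, 1, 1); releases (0, 0, 1, 0), pool now (5, 3, 2, 1)
  P3: need (5, 0, 1, 1) fits (5, 3, 2, 1); releases (1, 0, 2, 0), pool now (6, 3, 4, 1)
  blocked: P4 wants (4, 4, 4, 0), pool (6, 3, 4, 1) — not enough R3
  blocked: P9 wants (3, 4, 0, 1), pool (6, 3, 4, 1) — not enough R3
Permanently blocked: P4 and P9.


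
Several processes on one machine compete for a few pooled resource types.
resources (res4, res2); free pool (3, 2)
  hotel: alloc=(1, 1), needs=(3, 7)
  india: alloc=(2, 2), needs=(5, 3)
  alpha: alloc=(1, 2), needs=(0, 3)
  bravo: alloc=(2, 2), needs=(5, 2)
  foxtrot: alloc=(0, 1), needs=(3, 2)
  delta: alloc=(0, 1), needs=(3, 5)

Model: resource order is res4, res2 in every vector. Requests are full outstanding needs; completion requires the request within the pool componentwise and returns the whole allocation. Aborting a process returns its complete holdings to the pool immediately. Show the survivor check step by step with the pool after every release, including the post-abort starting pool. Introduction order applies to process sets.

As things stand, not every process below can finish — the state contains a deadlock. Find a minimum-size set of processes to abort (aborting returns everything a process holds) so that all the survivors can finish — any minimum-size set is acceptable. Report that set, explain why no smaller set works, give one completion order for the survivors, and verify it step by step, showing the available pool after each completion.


The answer: abort india.
Key observation: hotel had no path to completion before; after the abort of india ((2, 2) returned), step 3 is where it fits.
Why nothing smaller works: aborting no one leaves the state deadlocked as given.
The survivors complete as alpha, foxtrot, hotel, bravo, delta. Walking it through (starting from the post-abort pool):
  pool = (5, 4)
  alpha needs (0, 3) <= (5, 4) -> finishes; pool += (1, 2) = (6, 6)
  foxtrot needs (3, 2) <= (6, 6) -> finishes; pool += (0, 1) = (6, 7)
  hotel needs (3, 7) <= (6, 7) -> finishes; pool += (1, 1) = (7, 8)
  bravo needs (5, 2) <= (7, 8) -> finishes; pool += (2, 2) = (9, 10)
  delta needs (3, 5) <= (9, 10) -> finishes; pool += (0, 1) = (9, 11)
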